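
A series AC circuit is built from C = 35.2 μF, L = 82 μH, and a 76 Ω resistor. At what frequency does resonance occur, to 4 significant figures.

2.962 kHz

ω₀ = 1/√(LC) = 1/√(8.2e-05 × 3.52e-05) = 18610 rad/s
f₀ = ω₀/(2π) = 2.962 kHz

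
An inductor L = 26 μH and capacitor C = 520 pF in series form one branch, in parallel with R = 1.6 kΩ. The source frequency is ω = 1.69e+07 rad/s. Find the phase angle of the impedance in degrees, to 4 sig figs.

78.50°

X_L = ωL = 439.4 Ω
X_C = 1/(ωC) = 113.8 Ω
Branch 1: Z₁ = R = 1600 Ω
Branch 2 (series LC): Z₂ = j(X_L − X_C) = j325.6 Ω
Parallel: Z = Z₁Z₂/(Z₁+Z₂), |Z| = 319.1 Ω, ∠Z = 78.50°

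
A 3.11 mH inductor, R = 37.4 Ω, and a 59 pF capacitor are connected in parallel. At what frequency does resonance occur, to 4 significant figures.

371.5 kHz

ω₀ = 1/√(LC) = 1/√(0.00311 × 5.9e-11) = 2.334e+06 rad/s
f₀ = ω₀/(2π) = 371.5 kHz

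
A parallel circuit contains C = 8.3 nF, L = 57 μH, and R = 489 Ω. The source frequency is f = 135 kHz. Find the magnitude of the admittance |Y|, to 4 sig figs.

13.80 mS

ω = 2πf = 848200 rad/s
X_L = ωL = 48.35 Ω
X_C = 1/(ωC) = 142.0 Ω
Parallel: admittances add. Y = 1/R + 1/(jωL) + jωC
Y = (0.002045 − j0.01364) S
|Y| = 0.01380 S → |Z| = 1/|Y| = 72.49 Ω, ∠Z = −∠Y = 81.47°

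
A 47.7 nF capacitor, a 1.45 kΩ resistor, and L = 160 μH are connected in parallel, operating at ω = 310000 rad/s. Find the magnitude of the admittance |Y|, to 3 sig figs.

X_L = ωL = 49.6 Ω
X_C = 1/(ωC) = 67.6 Ω
Parallel: admittances add. Y = 1/R + 1/(jωL) + jωC
Y = (0.000690 − j0.00537) S
|Y| = 0.00542 S → |Z| = 1/|Y| = 185 Ω, ∠Z = −∠Y = 82.7°

5.42 mS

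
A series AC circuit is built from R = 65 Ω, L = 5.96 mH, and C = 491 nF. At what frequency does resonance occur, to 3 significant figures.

2.94 kHz

ω₀ = 1/√(LC) = 1/√(0.00596 × 4.91e-07) = 18490 rad/s
f₀ = ω₀/(2π) = 2.94 kHz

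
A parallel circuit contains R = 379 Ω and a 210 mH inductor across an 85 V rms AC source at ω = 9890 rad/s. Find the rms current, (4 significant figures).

X_L = ωL = 2077 Ω
Parallel: admittances add. Y = 1/R + 1/(jωL)
Y = (0.002639 − j0.0004815) S
|Y| = 0.002682 S → |Z| = 1/|Y| = 372.8 Ω, ∠Z = −∠Y = 10.34°
I = V/|Z| = 85/372.8 = 228.0 mA

228.0 mA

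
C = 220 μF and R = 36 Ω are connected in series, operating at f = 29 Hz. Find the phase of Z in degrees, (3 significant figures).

-34.7°

ω = 2πf = 182.2 rad/s
X_C = 1/(ωC) = 24.9 Ω
Z = 36.0 − j24.9 Ω
|Z| = √(36.0² + 24.9²) = 43.8 Ω
∠Z = arctan(-24.9/36.0) = -34.7°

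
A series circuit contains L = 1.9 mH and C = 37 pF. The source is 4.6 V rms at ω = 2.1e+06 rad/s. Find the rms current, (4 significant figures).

518.0 μA

X_L = ωL = 3990 Ω
X_C = 1/(ωC) = 12870 Ω
Net reactance X = X_L − X_C = -8880 Ω
Z = − j8880 Ω
|Z| = √(0² + 8880²) = 8880 Ω
I = V/|Z| = 4.6/8880 = 518.0 μA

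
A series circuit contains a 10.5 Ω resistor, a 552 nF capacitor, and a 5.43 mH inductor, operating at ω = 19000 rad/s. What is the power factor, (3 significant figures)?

X_L = ωL = 103 Ω
X_C = 1/(ωC) = 95.3 Ω
Net reactance X = X_L − X_C = 7.82 Ω
Z = 10.5 + j7.82 Ω
|Z| = √(10.5² + 7.82²) = 13.1 Ω
∠Z = arctan(7.82/10.5) = 36.7°
cos φ = cos(36.7°) = 0.802

0.802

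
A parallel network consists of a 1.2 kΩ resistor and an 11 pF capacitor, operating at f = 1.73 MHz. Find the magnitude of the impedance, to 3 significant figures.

1190 Ω

ω = 2πf = 1.087e+07 rad/s
X_C = 1/(ωC) = 8360 Ω
Parallel: admittances add. Y = 1/R + jωC
Y = (0.000833 + j0.000120) S
|Y| = 0.000842 S → |Z| = 1/|Y| = 1190 Ω, ∠Z = −∠Y = -8.17°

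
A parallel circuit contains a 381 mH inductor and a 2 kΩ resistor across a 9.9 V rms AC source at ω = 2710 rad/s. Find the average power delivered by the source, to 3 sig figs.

49.0 mW

X_L = ωL = 1030 Ω
Parallel: admittances add. Y = 1/R + 1/(jωL)
Y = (0.000500 − j0.000969) S
|Y| = 0.00109 S → |Z| = 1/|Y| = 917 Ω, ∠Z = −∠Y = 62.7°
I = V/|Z| = 10.8 mA
P = VI cos φ = 9.9 × 0.0108 × cos(62.7°) = 49.0 mW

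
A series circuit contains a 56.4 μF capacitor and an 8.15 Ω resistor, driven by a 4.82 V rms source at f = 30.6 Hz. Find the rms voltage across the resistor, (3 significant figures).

ω = 2πf = 192.3 rad/s
X_C = 1/(ωC) = 92.2 Ω
Z = 8.15 − j92.2 Ω
|Z| = √(8.15² + 92.2²) = 92.6 Ω
I = V/|Z| = 52.1 mA
V_R = I·|Z_R| = 0.0521 × 8.15 = 0.424 V

0.424 V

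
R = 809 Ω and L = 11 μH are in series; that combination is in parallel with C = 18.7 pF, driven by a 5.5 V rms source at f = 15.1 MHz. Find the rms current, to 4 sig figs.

ω = 2πf = 9.488e+07 rad/s
X_L = ωL = 1044 Ω
X_C = 1/(ωC) = 563.6 Ω
Branch 1 (R+jX_L): Z₁ = 809.0 + j1044 Ω, |Z₁| = 1320 Ω
Branch 2 (−jX_C): Z₂ = −j563.6 Ω
Parallel: Z = Z₁Z₂/(Z₁+Z₂), |Z| = 791.2 Ω, ∠Z = -68.46°
I = V/|Z| = 5.5/791.2 = 6.951 mA

6.951 mA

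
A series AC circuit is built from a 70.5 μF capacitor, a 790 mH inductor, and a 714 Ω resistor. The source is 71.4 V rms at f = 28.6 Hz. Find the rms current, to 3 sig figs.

ω = 2πf = 179.7 rad/s
X_L = ωL = 142 Ω
X_C = 1/(ωC) = 78.9 Ω
Net reactance X = X_L − X_C = 63.0 Ω
Z = 714 + j63.0 Ω
|Z| = √(714² + 63.0²) = 717 Ω
I = V/|Z| = 71.4/717 = 99.6 mA

99.6 mA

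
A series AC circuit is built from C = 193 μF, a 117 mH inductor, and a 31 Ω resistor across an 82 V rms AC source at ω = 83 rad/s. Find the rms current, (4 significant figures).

1.341 A

X_L = ωL = 9.711 Ω
X_C = 1/(ωC) = 62.43 Ω
Net reactance X = X_L − X_C = -52.71 Ω
Z = 31.00 − j52.71 Ω
|Z| = √(31.00² + 52.71²) = 61.15 Ω
I = V/|Z| = 82/61.15 = 1.341 A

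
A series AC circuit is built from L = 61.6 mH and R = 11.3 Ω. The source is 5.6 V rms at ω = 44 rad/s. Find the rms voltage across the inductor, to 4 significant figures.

1.306 V

X_L = ωL = 2.710 Ω
Z = 11.30 + j2.710 Ω
|Z| = √(11.30² + 2.710²) = 11.62 Ω
I = V/|Z| = 481.9 mA
V_L = I·|Z_L| = 0.4819 × 2.710 = 1.306 V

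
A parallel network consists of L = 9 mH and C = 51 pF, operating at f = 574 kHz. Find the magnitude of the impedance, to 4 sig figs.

ω = 2πf = 3.607e+06 rad/s
X_L = ωL = 32460 Ω
X_C = 1/(ωC) = 5437 Ω
Parallel: admittances add. Y = 1/(jωL) + jωC
Y = (0 + j0.0001531) S
|Y| = 0.0001531 S → |Z| = 1/|Y| = 6531 Ω, ∠Z = −∠Y = -90.00°

6531 Ω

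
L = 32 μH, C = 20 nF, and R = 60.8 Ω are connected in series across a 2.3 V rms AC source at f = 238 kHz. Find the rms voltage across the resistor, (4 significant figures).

2.238 V

ω = 2πf = 1.495e+06 rad/s
X_L = ωL = 47.85 Ω
X_C = 1/(ωC) = 33.44 Ω
Net reactance X = X_L − X_C = 14.42 Ω
Z = 60.80 + j14.42 Ω
|Z| = √(60.80² + 14.42²) = 62.49 Ω
I = V/|Z| = 36.81 mA
V_R = I·|Z_R| = 0.03681 × 60.80 = 2.238 V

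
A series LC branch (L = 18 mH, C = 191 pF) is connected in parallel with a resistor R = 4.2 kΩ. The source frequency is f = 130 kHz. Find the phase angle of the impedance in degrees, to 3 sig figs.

26.9°

ω = 2πf = 816800 rad/s
X_L = ωL = 14700 Ω
X_C = 1/(ωC) = 6410 Ω
Branch 1: Z₁ = R = 4200 Ω
Branch 2 (series LC): Z₂ = j(X_L − X_C) = j8290 Ω
Parallel: Z = Z₁Z₂/(Z₁+Z₂), |Z| = 3750 Ω, ∠Z = 26.9°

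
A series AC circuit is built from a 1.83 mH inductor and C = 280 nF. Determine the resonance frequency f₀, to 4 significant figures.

ω₀ = 1/√(LC) = 1/√(0.00183 × 2.8e-07) = 44180 rad/s
f₀ = ω₀/(2π) = 7.031 kHz

7.031 kHz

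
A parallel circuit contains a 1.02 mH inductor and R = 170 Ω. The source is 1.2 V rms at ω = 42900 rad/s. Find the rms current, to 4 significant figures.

28.32 mA

X_L = ωL = 43.76 Ω
Parallel: admittances add. Y = 1/R + 1/(jωL)
Y = (0.005882 − j0.02285) S
|Y| = 0.02360 S → |Z| = 1/|Y| = 42.38 Ω, ∠Z = −∠Y = 75.57°
I = V/|Z| = 1.2/42.38 = 28.32 mA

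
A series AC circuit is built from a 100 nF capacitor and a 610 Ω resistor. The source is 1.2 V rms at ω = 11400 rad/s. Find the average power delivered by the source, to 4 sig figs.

X_C = 1/(ωC) = 877.2 Ω
Z = 610.0 − j877.2 Ω
|Z| = √(610.0² + 877.2²) = 1068 Ω
∠Z = arctan(-877.2/610.0) = -55.19°
I = V/|Z| = 1.123 mA
P = VI cos φ = 1.2 × 0.001123 × cos(-55.19°) = 769.5 μW

769.5 μW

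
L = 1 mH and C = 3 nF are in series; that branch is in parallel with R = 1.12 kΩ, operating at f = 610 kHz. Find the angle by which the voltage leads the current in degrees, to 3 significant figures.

16.6°

ω = 2πf = 3.833e+06 rad/s
X_L = ωL = 3830 Ω
X_C = 1/(ωC) = 87.0 Ω
Branch 1: Z₁ = R = 1120 Ω
Branch 2 (series LC): Z₂ = j(X_L − X_C) = j3750 Ω
Parallel: Z = Z₁Z₂/(Z₁+Z₂), |Z| = 1070 Ω, ∠Z = 16.6°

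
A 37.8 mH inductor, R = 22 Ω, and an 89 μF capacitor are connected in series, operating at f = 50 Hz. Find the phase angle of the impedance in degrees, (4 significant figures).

ω = 2πf = 314.2 rad/s
X_L = ωL = 11.88 Ω
X_C = 1/(ωC) = 35.77 Ω
Net reactance X = X_L − X_C = -23.89 Ω
Z = 22.00 − j23.89 Ω
|Z| = √(22.00² + 23.89²) = 32.48 Ω
∠Z = arctan(-23.89/22.00) = -47.36°

-47.36°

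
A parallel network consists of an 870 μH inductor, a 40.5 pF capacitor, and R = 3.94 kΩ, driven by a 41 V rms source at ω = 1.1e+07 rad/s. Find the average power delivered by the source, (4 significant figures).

X_L = ωL = 9570 Ω
X_C = 1/(ωC) = 2245 Ω
Parallel: admittances add. Y = 1/R + 1/(jωL) + jωC
Y = (0.0002538 + j0.0003410) S
|Y| = 0.0004251 S → |Z| = 1/|Y| = 2352 Ω, ∠Z = −∠Y = -53.34°
I = V/|Z| = 17.43 mA
P = VI cos φ = 41 × 0.01743 × cos(-53.34°) = 426.6 mW

426.6 mW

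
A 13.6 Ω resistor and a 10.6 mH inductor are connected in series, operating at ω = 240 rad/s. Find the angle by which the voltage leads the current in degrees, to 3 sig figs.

X_L = ωL = 2.54 Ω
Z = 13.6 + j2.54 Ω
|Z| = √(13.6² + 2.54²) = 13.8 Ω
∠Z = arctan(2.54/13.6) = 10.6°

10.6°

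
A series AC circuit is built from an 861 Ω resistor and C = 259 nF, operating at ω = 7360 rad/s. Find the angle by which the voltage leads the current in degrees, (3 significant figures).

X_C = 1/(ωC) = 525 Ω
Z = 861 − j525 Ω
|Z| = √(861² + 525²) = 1010 Ω
∠Z = arctan(-525/861) = -31.4°

-31.4°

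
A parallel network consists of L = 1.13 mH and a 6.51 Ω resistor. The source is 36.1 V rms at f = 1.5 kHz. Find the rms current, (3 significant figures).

ω = 2πf = 9425 rad/s
X_L = ωL = 10.6 Ω
Parallel: admittances add. Y = 1/R + 1/(jωL)
Y = (0.154 − j0.0939) S
|Y| = 0.180 S → |Z| = 1/|Y| = 5.55 Ω, ∠Z = −∠Y = 31.4°
I = V/|Z| = 36.1/5.55 = 6.50 A

6.50 A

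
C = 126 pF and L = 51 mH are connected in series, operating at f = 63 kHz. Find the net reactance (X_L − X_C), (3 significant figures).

ω = 2πf = 395800 rad/s
X_L = ωL = 20200 Ω
X_C = 1/(ωC) = 20000 Ω
X = 20200 − 20000 = 138 Ω

138 Ω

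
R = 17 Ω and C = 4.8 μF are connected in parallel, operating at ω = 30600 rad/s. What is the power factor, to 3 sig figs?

0.372

X_C = 1/(ωC) = 6.81 Ω
Parallel: admittances add. Y = 1/R + jωC
Y = (0.0588 + j0.147) S
|Y| = 0.158 S → |Z| = 1/|Y| = 6.32 Ω, ∠Z = −∠Y = -68.2°
cos φ = cos(-68.2°) = 0.372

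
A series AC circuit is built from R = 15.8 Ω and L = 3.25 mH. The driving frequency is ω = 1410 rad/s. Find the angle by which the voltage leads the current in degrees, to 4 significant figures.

X_L = ωL = 4.582 Ω
Z = 15.80 + j4.582 Ω
|Z| = √(15.80² + 4.582²) = 16.45 Ω
∠Z = arctan(4.582/15.80) = 16.17°

16.17°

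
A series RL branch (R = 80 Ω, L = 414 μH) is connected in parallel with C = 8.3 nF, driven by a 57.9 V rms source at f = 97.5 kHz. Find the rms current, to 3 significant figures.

109 mA

ω = 2πf = 612600 rad/s
X_L = ωL = 254 Ω
X_C = 1/(ωC) = 197 Ω
Branch 1 (R+jX_L): Z₁ = 80.0 + j254 Ω, |Z₁| = 266 Ω
Branch 2 (−jX_C): Z₂ = −j197 Ω
Parallel: Z = Z₁Z₂/(Z₁+Z₂), |Z| = 533 Ω, ∠Z = -53.0°
I = V/|Z| = 57.9/533 = 109 mA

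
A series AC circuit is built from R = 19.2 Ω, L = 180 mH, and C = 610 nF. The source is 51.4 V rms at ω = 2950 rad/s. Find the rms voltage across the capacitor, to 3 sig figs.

X_L = ωL = 531 Ω
X_C = 1/(ωC) = 556 Ω
Net reactance X = X_L − X_C = -24.7 Ω
Z = 19.2 − j24.7 Ω
|Z| = √(19.2² + 24.7²) = 31.3 Ω
I = V/|Z| = 1.64 A
V_C = I·|Z_C| = 1.64 × 556 = 913 V

913 V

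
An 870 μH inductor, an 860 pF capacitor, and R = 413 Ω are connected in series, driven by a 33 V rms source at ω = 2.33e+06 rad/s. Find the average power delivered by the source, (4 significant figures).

X_L = ωL = 2027 Ω
X_C = 1/(ωC) = 499.1 Ω
Net reactance X = X_L − X_C = 1528 Ω
Z = 413.0 + j1528 Ω
|Z| = √(413.0² + 1528²) = 1583 Ω
∠Z = arctan(1528/413.0) = 74.88°
I = V/|Z| = 20.85 mA
P = VI cos φ = 33 × 0.02085 × cos(74.88°) = 179.5 mW

179.5 mW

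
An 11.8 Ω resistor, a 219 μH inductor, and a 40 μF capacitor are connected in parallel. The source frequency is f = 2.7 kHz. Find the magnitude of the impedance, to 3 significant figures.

2.39 Ω

ω = 2πf = 16960 rad/s
X_L = ωL = 3.72 Ω
X_C = 1/(ωC) = 1.47 Ω
Parallel: admittances add. Y = 1/R + 1/(jωL) + jωC
Y = (0.0847 + j0.409) S
|Y| = 0.418 S → |Z| = 1/|Y| = 2.39 Ω, ∠Z = −∠Y = -78.3°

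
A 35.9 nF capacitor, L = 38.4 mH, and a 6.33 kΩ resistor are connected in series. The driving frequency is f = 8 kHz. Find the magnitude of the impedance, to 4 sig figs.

6478 Ω

ω = 2πf = 50270 rad/s
X_L = ωL = 1930 Ω
X_C = 1/(ωC) = 554.2 Ω
Net reactance X = X_L − X_C = 1376 Ω
Z = 6330 + j1376 Ω
|Z| = √(6330² + 1376²) = 6478 Ω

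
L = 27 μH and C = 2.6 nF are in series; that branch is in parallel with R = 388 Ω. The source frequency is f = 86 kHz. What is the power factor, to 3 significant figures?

ω = 2πf = 540400 rad/s
X_L = ωL = 14.6 Ω
X_C = 1/(ωC) = 712 Ω
Branch 1: Z₁ = R = 388 Ω
Branch 2 (series LC): Z₂ = j(X_L − X_C) = −j697 Ω
Parallel: Z = Z₁Z₂/(Z₁+Z₂), |Z| = 339 Ω, ∠Z = -29.1°
cos φ = cos(-29.1°) = 0.874

0.874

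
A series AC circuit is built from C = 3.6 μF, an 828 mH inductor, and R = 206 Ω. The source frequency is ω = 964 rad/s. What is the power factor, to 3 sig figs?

X_L = ωL = 798 Ω
X_C = 1/(ωC) = 288 Ω
Net reactance X = X_L − X_C = 510 Ω
Z = 206 + j510 Ω
|Z| = √(206² + 510²) = 550 Ω
∠Z = arctan(510/206) = 68.0°
cos φ = cos(68.0°) = 0.374

0.374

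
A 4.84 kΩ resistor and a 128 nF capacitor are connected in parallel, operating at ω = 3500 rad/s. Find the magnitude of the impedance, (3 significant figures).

2030 Ω

X_C = 1/(ωC) = 2230 Ω
Parallel: admittances add. Y = 1/R + jωC
Y = (0.000207 + j0.000448) S
|Y| = 0.000493 S → |Z| = 1/|Y| = 2030 Ω, ∠Z = −∠Y = -65.2°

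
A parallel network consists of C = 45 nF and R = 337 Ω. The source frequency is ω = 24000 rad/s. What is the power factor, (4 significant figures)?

X_C = 1/(ωC) = 925.9 Ω
Parallel: admittances add. Y = 1/R + jωC
Y = (0.002967 + j0.001080) S
|Y| = 0.003158 S → |Z| = 1/|Y| = 316.7 Ω, ∠Z = −∠Y = -20.00°
cos φ = cos(-20.00°) = 0.9397

0.9397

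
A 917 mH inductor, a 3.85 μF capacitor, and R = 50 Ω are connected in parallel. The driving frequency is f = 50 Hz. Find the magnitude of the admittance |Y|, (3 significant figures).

ω = 2πf = 314.2 rad/s
X_L = ωL = 288 Ω
X_C = 1/(ωC) = 827 Ω
Parallel: admittances add. Y = 1/R + 1/(jωL) + jωC
Y = (0.0200 − j0.00226) S
|Y| = 0.0201 S → |Z| = 1/|Y| = 49.7 Ω, ∠Z = −∠Y = 6.45°

20.1 mS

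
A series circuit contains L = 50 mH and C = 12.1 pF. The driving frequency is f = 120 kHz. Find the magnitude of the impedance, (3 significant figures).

71900 Ω

ω = 2πf = 754000 rad/s
X_L = ωL = 37700 Ω
X_C = 1/(ωC) = 110000 Ω
Net reactance X = X_L − X_C = -71900 Ω
Z = − j71900 Ω
|Z| = √(0² + 71900²) = 71900 Ω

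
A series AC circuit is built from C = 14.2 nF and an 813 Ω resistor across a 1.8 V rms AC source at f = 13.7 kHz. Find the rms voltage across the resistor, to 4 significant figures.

ω = 2πf = 86080 rad/s
X_C = 1/(ωC) = 818.1 Ω
Z = 813.0 − j818.1 Ω
|Z| = √(813.0² + 818.1²) = 1153 Ω
I = V/|Z| = 1.561 mA
V_R = I·|Z_R| = 0.001561 × 813.0 = 1.269 V

1.269 V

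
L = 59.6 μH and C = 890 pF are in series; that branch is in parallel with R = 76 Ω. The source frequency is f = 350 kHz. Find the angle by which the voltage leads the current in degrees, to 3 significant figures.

ω = 2πf = 2.199e+06 rad/s
X_L = ωL = 131 Ω
X_C = 1/(ωC) = 511 Ω
Branch 1: Z₁ = R = 76.0 Ω
Branch 2 (series LC): Z₂ = j(X_L − X_C) = −j380 Ω
Parallel: Z = Z₁Z₂/(Z₁+Z₂), |Z| = 74.5 Ω, ∠Z = -11.3°

-11.3°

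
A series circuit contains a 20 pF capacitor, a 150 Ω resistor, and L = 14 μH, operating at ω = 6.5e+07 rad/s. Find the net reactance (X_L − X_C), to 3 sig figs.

141 Ω

X_L = ωL = 910 Ω
X_C = 1/(ωC) = 769 Ω
X = 910 − 769 = 141 Ω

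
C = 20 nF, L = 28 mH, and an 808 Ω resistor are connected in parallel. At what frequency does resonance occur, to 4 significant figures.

ω₀ = 1/√(LC) = 1/√(0.028 × 2e-08) = 42260 rad/s
f₀ = ω₀/(2π) = 6.726 kHz

6.726 kHz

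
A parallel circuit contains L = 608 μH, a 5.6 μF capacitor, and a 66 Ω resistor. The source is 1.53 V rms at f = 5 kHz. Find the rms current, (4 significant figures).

ω = 2πf = 31420 rad/s
X_L = ωL = 19.10 Ω
X_C = 1/(ωC) = 5.684 Ω
Parallel: admittances add. Y = 1/R + 1/(jωL) + jωC
Y = (0.01515 + j0.1236) S
|Y| = 0.1245 S → |Z| = 1/|Y| = 8.032 Ω, ∠Z = −∠Y = -83.01°
I = V/|Z| = 1.53/8.032 = 190.5 mA

190.5 mA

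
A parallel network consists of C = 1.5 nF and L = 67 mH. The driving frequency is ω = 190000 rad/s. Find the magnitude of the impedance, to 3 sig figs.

4840 Ω

X_L = ωL = 12700 Ω
X_C = 1/(ωC) = 3510 Ω
Parallel: admittances add. Y = 1/(jωL) + jωC
Y = (0 + j0.000206) S
|Y| = 0.000206 S → |Z| = 1/|Y| = 4840 Ω, ∠Z = −∠Y = -90.0°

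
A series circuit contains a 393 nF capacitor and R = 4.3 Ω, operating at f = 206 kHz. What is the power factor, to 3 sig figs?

ω = 2πf = 1.294e+06 rad/s
X_C = 1/(ωC) = 1.97 Ω
Z = 4.30 − j1.97 Ω
|Z| = √(4.30² + 1.97²) = 4.73 Ω
∠Z = arctan(-1.97/4.30) = -24.6°
cos φ = cos(-24.6°) = 0.909

0.909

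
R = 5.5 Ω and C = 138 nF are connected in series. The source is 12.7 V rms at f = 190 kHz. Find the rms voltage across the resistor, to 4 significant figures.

8.528 V

ω = 2πf = 1.194e+06 rad/s
X_C = 1/(ωC) = 6.070 Ω
Z = 5.500 − j6.070 Ω
|Z| = √(5.500² + 6.070²) = 8.191 Ω
I = V/|Z| = 1.550 A
V_R = I·|Z_R| = 1.550 × 5.500 = 8.528 V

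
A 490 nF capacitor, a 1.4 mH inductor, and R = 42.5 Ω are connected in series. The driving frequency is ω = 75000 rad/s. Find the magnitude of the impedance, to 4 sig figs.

88.64 Ω

X_L = ωL = 105.0 Ω
X_C = 1/(ωC) = 27.21 Ω
Net reactance X = X_L − X_C = 77.79 Ω
Z = 42.50 + j77.79 Ω
|Z| = √(42.50² + 77.79²) = 88.64 Ω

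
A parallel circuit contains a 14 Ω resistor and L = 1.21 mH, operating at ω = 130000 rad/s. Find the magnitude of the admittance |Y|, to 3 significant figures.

71.7 mS

X_L = ωL = 157 Ω
Parallel: admittances add. Y = 1/R + 1/(jωL)
Y = (0.0714 − j0.00636) S
|Y| = 0.0717 S → |Z| = 1/|Y| = 13.9 Ω, ∠Z = −∠Y = 5.09°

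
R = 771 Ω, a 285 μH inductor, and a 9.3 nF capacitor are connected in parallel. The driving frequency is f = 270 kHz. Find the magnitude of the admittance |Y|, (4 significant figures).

ω = 2πf = 1.696e+06 rad/s
X_L = ωL = 483.5 Ω
X_C = 1/(ωC) = 63.38 Ω
Parallel: admittances add. Y = 1/R + 1/(jωL) + jωC
Y = (0.001297 + j0.01371) S
|Y| = 0.01377 S → |Z| = 1/|Y| = 72.62 Ω, ∠Z = −∠Y = -84.60°

13.77 mS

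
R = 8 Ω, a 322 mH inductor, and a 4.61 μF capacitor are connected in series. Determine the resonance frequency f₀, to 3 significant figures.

131 Hz

ω₀ = 1/√(LC) = 1/√(0.322 × 4.61e-06) = 820.8 rad/s
f₀ = ω₀/(2π) = 131 Hz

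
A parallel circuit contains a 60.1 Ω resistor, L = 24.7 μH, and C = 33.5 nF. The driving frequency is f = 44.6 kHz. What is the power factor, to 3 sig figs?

ω = 2πf = 280200 rad/s
X_L = ωL = 6.92 Ω
X_C = 1/(ωC) = 107 Ω
Parallel: admittances add. Y = 1/R + 1/(jωL) + jωC
Y = (0.0166 − j0.135) S
|Y| = 0.136 S → |Z| = 1/|Y| = 7.35 Ω, ∠Z = −∠Y = 83.0°
cos φ = cos(83.0°) = 0.122

0.122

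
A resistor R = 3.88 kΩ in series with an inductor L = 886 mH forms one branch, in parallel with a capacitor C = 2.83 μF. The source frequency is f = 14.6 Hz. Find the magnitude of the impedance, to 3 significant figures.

2760 Ω

ω = 2πf = 91.73 rad/s
X_L = ωL = 81.3 Ω
X_C = 1/(ωC) = 3850 Ω
Branch 1 (R+jX_L): Z₁ = 3880 + j81.3 Ω, |Z₁| = 3880 Ω
Branch 2 (−jX_C): Z₂ = −j3850 Ω
Parallel: Z = Z₁Z₂/(Z₁+Z₂), |Z| = 2760 Ω, ∠Z = -44.6°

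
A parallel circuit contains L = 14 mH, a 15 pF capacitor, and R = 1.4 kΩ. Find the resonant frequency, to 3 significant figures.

347 kHz

ω₀ = 1/√(LC) = 1/√(0.014 × 1.5e-11) = 2.182e+06 rad/s
f₀ = ω₀/(2π) = 347 kHz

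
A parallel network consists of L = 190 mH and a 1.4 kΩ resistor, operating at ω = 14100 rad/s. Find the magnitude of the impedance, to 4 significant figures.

X_L = ωL = 2679 Ω
Parallel: admittances add. Y = 1/R + 1/(jωL)
Y = (0.0007143 − j0.0003733) S
|Y| = 0.0008059 S → |Z| = 1/|Y| = 1241 Ω, ∠Z = −∠Y = 27.59°

1241 Ω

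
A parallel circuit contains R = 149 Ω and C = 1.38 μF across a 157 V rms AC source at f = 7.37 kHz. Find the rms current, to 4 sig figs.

ω = 2πf = 46310 rad/s
X_C = 1/(ωC) = 15.65 Ω
Parallel: admittances add. Y = 1/R + jωC
Y = (0.006711 + j0.06390) S
|Y| = 0.06426 S → |Z| = 1/|Y| = 15.56 Ω, ∠Z = −∠Y = -84.00°
I = V/|Z| = 157/15.56 = 10.09 A

10.09 A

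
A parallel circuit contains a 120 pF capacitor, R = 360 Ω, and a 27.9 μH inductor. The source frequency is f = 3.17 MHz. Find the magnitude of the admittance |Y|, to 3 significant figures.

ω = 2πf = 1.992e+07 rad/s
X_L = ωL = 556 Ω
X_C = 1/(ωC) = 418 Ω
Parallel: admittances add. Y = 1/R + 1/(jωL) + jωC
Y = (0.00278 + j0.000591) S
|Y| = 0.00284 S → |Z| = 1/|Y| = 352 Ω, ∠Z = −∠Y = -12.0°

2.84 mS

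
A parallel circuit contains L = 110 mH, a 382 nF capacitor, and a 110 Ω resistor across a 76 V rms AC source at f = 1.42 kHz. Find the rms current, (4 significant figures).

ω = 2πf = 8922 rad/s
X_L = ωL = 981.4 Ω
X_C = 1/(ωC) = 293.4 Ω
Parallel: admittances add. Y = 1/R + 1/(jωL) + jωC
Y = (0.009091 + j0.002389) S
|Y| = 0.009400 S → |Z| = 1/|Y| = 106.4 Ω, ∠Z = −∠Y = -14.73°
I = V/|Z| = 76/106.4 = 714.4 mA

714.4 mA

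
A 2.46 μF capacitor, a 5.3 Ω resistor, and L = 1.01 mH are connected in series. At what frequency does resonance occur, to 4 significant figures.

3.193 kHz

ω₀ = 1/√(LC) = 1/√(0.00101 × 2.46e-06) = 20060 rad/s
f₀ = ω₀/(2π) = 3.193 kHz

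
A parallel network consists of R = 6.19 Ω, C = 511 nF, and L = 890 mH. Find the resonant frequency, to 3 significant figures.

236 Hz

ω₀ = 1/√(LC) = 1/√(0.89 × 5.11e-07) = 1483 rad/s
f₀ = ω₀/(2π) = 236 Hz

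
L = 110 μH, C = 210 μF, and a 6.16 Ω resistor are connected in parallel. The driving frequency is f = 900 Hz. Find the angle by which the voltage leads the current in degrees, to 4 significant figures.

68.87°

ω = 2πf = 5655 rad/s
X_L = ωL = 0.6220 Ω
X_C = 1/(ωC) = 0.8421 Ω
Parallel: admittances add. Y = 1/R + 1/(jωL) + jωC
Y = (0.1623 − j0.4201) S
|Y| = 0.4504 S → |Z| = 1/|Y| = 2.220 Ω, ∠Z = −∠Y = 68.87°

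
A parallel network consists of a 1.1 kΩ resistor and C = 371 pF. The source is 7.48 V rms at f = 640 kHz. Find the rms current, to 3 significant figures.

ω = 2πf = 4.021e+06 rad/s
X_C = 1/(ωC) = 670 Ω
Parallel: admittances add. Y = 1/R + jωC
Y = (0.000909 + j0.00149) S
|Y| = 0.00175 S → |Z| = 1/|Y| = 572 Ω, ∠Z = −∠Y = -58.6°
I = V/|Z| = 7.48/572 = 13.1 mA

13.1 mA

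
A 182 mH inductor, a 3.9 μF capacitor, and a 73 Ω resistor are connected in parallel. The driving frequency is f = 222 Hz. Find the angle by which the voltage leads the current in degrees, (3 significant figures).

-6.25°

ω = 2πf = 1395 rad/s
X_L = ωL = 254 Ω
X_C = 1/(ωC) = 184 Ω
Parallel: admittances add. Y = 1/R + 1/(jωL) + jωC
Y = (0.0137 + j0.00150) S
|Y| = 0.0138 S → |Z| = 1/|Y| = 72.6 Ω, ∠Z = −∠Y = -6.25°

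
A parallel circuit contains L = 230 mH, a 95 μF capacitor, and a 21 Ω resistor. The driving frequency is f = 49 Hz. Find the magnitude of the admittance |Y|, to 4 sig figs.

49.96 mS

ω = 2πf = 307.9 rad/s
X_L = ωL = 70.81 Ω
X_C = 1/(ωC) = 34.19 Ω
Parallel: admittances add. Y = 1/R + 1/(jωL) + jωC
Y = (0.04762 + j0.01513) S
|Y| = 0.04996 S → |Z| = 1/|Y| = 20.01 Ω, ∠Z = −∠Y = -17.62°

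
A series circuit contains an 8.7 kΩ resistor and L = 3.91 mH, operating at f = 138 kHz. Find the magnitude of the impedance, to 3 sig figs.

ω = 2πf = 867100 rad/s
X_L = ωL = 3390 Ω
Z = 8700 + j3390 Ω
|Z| = √(8700² + 3390²) = 9340 Ω

9340 Ω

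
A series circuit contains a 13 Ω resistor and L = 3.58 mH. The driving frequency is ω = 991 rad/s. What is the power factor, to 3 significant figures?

0.965

X_L = ωL = 3.55 Ω
Z = 13.0 + j3.55 Ω
|Z| = √(13.0² + 3.55²) = 13.5 Ω
∠Z = arctan(3.55/13.0) = 15.3°
cos φ = cos(15.3°) = 0.965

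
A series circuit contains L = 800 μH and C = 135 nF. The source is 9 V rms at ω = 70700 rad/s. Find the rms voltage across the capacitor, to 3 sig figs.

19.6 V

X_L = ωL = 56.6 Ω
X_C = 1/(ωC) = 105 Ω
Net reactance X = X_L − X_C = -48.2 Ω
Z = − j48.2 Ω
|Z| = √(0² + 48.2²) = 48.2 Ω
I = V/|Z| = 187 mA
V_C = I·|Z_C| = 0.187 × 105 = 19.6 V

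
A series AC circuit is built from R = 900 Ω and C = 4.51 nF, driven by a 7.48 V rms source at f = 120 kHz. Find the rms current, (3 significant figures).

ω = 2πf = 754000 rad/s
X_C = 1/(ωC) = 294 Ω
Z = 900 − j294 Ω
|Z| = √(900² + 294²) = 947 Ω
I = V/|Z| = 7.48/947 = 7.90 mA

7.90 mA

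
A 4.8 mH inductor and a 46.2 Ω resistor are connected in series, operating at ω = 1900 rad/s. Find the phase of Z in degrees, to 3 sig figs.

11.2°

X_L = ωL = 9.12 Ω
Z = 46.2 + j9.12 Ω
|Z| = √(46.2² + 9.12²) = 47.1 Ω
∠Z = arctan(9.12/46.2) = 11.2°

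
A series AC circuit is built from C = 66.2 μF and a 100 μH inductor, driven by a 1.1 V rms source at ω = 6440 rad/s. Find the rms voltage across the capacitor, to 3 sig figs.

X_L = ωL = 0.644 Ω
X_C = 1/(ωC) = 2.35 Ω
Net reactance X = X_L − X_C = -1.70 Ω
Z = − j1.70 Ω
|Z| = √(0² + 1.70²) = 1.70 Ω
I = V/|Z| = 646 mA
V_C = I·|Z_C| = 0.646 × 2.35 = 1.52 V

1.52 V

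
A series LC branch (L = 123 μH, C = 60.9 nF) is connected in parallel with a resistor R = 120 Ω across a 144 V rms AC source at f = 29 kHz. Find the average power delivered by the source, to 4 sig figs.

ω = 2πf = 182200 rad/s
X_L = ωL = 22.41 Ω
X_C = 1/(ωC) = 90.12 Ω
Branch 1: Z₁ = R = 120.0 Ω
Branch 2 (series LC): Z₂ = j(X_L − X_C) = −j67.70 Ω
Parallel: Z = Z₁Z₂/(Z₁+Z₂), |Z| = 58.97 Ω, ∠Z = -60.57°
I = V/|Z| = 2.442 A
P = VI cos φ = 144 × 2.442 × cos(-60.57°) = 172.8 W

172.8 W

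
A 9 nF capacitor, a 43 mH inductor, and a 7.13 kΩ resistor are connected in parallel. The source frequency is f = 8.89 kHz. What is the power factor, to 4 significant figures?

ω = 2πf = 55860 rad/s
X_L = ωL = 2402 Ω
X_C = 1/(ωC) = 1989 Ω
Parallel: admittances add. Y = 1/R + 1/(jωL) + jωC
Y = (0.0001403 + j8.638e-05) S
|Y| = 0.0001647 S → |Z| = 1/|Y| = 6071 Ω, ∠Z = −∠Y = -31.63°
cos φ = cos(-31.63°) = 0.8515

0.8515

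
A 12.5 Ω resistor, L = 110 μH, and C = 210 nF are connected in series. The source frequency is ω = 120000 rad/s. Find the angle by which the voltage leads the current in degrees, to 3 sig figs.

X_L = ωL = 13.2 Ω
X_C = 1/(ωC) = 39.7 Ω
Net reactance X = X_L − X_C = -26.5 Ω
Z = 12.5 − j26.5 Ω
|Z| = √(12.5² + 26.5²) = 29.3 Ω
∠Z = arctan(-26.5/12.5) = -64.7°

-64.7°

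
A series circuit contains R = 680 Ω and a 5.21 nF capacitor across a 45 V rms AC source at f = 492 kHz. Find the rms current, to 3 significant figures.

ω = 2πf = 3.091e+06 rad/s
X_C = 1/(ωC) = 62.1 Ω
Z = 680 − j62.1 Ω
|Z| = √(680² + 62.1²) = 683 Ω
I = V/|Z| = 45/683 = 65.9 mA

65.9 mA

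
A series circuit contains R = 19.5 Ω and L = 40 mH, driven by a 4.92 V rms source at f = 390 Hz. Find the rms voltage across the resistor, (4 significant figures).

ω = 2πf = 2450 rad/s
X_L = ωL = 98.02 Ω
Z = 19.50 + j98.02 Ω
|Z| = √(19.50² + 98.02²) = 99.94 Ω
I = V/|Z| = 49.23 mA
V_R = I·|Z_R| = 0.04923 × 19.50 = 0.9600 V

0.9600 V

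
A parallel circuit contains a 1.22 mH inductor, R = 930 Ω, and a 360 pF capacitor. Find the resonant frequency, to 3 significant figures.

240 kHz

ω₀ = 1/√(LC) = 1/√(0.00122 × 3.6e-10) = 1.509e+06 rad/s
f₀ = ω₀/(2π) = 240 kHz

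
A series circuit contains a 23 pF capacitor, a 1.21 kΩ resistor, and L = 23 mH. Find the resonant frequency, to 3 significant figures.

219 kHz

ω₀ = 1/√(LC) = 1/√(0.023 × 2.3e-11) = 1.375e+06 rad/s
f₀ = ω₀/(2π) = 219 kHz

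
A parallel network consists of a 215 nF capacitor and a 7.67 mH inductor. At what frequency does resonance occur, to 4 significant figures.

3.919 kHz

ω₀ = 1/√(LC) = 1/√(0.00767 × 2.15e-07) = 24630 rad/s
f₀ = ω₀/(2π) = 3.919 kHz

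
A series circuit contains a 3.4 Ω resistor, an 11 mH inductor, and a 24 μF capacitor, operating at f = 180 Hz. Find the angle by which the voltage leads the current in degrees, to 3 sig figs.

ω = 2πf = 1131 rad/s
X_L = ωL = 12.4 Ω
X_C = 1/(ωC) = 36.8 Ω
Net reactance X = X_L − X_C = -24.4 Ω
Z = 3.40 − j24.4 Ω
|Z| = √(3.40² + 24.4²) = 24.6 Ω
∠Z = arctan(-24.4/3.40) = -82.1°

-82.1°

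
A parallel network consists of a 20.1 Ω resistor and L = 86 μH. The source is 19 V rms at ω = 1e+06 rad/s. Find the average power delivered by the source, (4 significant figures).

17.96 W

X_L = ωL = 86.00 Ω
Parallel: admittances add. Y = 1/R + 1/(jωL)
Y = (0.04975 − j0.01163) S
|Y| = 0.05109 S → |Z| = 1/|Y| = 19.57 Ω, ∠Z = −∠Y = 13.16°
I = V/|Z| = 970.7 mA
P = VI cos φ = 19 × 0.9707 × cos(13.16°) = 17.96 W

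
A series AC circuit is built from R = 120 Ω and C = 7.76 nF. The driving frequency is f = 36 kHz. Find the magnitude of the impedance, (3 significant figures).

ω = 2πf = 226200 rad/s
X_C = 1/(ωC) = 570 Ω
Z = 120 − j570 Ω
|Z| = √(120² + 570²) = 582 Ω

582 Ω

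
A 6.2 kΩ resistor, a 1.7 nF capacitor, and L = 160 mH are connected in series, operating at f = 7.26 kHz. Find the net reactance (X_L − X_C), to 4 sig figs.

-5597 Ω

ω = 2πf = 45620 rad/s
X_L = ωL = 7299 Ω
X_C = 1/(ωC) = 12900 Ω
X = 7299 − 12900 = -5597 Ω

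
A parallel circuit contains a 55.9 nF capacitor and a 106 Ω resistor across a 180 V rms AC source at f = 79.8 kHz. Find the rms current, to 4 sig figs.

ω = 2πf = 501400 rad/s
X_C = 1/(ωC) = 35.68 Ω
Parallel: admittances add. Y = 1/R + jωC
Y = (0.009434 + j0.02803) S
|Y| = 0.02957 S → |Z| = 1/|Y| = 33.81 Ω, ∠Z = −∠Y = -71.40°
I = V/|Z| = 180/33.81 = 5.323 A

5.323 A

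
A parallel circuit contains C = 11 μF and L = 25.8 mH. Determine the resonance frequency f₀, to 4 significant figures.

ω₀ = 1/√(LC) = 1/√(0.0258 × 1.1e-05) = 1877 rad/s
f₀ = ω₀/(2π) = 298.8 Hz

298.8 Hz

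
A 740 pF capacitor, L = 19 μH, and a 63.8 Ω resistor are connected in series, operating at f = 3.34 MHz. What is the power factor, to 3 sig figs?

0.187

ω = 2πf = 2.099e+07 rad/s
X_L = ωL = 399 Ω
X_C = 1/(ωC) = 64.4 Ω
Net reactance X = X_L − X_C = 334 Ω
Z = 63.8 + j334 Ω
|Z| = √(63.8² + 334²) = 340 Ω
∠Z = arctan(334/63.8) = 79.2°
cos φ = cos(79.2°) = 0.187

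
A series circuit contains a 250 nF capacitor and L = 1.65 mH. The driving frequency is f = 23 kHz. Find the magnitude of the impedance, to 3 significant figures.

ω = 2πf = 144500 rad/s
X_L = ωL = 238 Ω
X_C = 1/(ωC) = 27.7 Ω
Net reactance X = X_L − X_C = 211 Ω
Z = j211 Ω
|Z| = √(0² + 211²) = 211 Ω

211 Ω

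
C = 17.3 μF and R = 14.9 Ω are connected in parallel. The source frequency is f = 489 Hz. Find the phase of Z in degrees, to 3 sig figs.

-38.4°

ω = 2πf = 3072 rad/s
X_C = 1/(ωC) = 18.8 Ω
Parallel: admittances add. Y = 1/R + jωC
Y = (0.0671 + j0.0532) S
|Y| = 0.0856 S → |Z| = 1/|Y| = 11.7 Ω, ∠Z = −∠Y = -38.4°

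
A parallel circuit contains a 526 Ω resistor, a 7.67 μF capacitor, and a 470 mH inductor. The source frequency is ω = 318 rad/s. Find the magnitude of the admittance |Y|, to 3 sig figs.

X_L = ωL = 149 Ω
X_C = 1/(ωC) = 410 Ω
Parallel: admittances add. Y = 1/R + 1/(jωL) + jωC
Y = (0.00190 − j0.00425) S
|Y| = 0.00466 S → |Z| = 1/|Y| = 215 Ω, ∠Z = −∠Y = 65.9°

4.66 mS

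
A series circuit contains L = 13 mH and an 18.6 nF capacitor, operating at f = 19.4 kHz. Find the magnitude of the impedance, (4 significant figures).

1144 Ω

ω = 2πf = 121900 rad/s
X_L = ωL = 1585 Ω
X_C = 1/(ωC) = 441.1 Ω
Net reactance X = X_L − X_C = 1144 Ω
Z = j1144 Ω
|Z| = √(0² + 1144²) = 1144 Ω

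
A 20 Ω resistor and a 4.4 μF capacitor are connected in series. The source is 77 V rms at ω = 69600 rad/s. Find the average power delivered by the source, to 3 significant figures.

289 W

X_C = 1/(ωC) = 3.27 Ω
Z = 20.0 − j3.27 Ω
|Z| = √(20.0² + 3.27²) = 20.3 Ω
∠Z = arctan(-3.27/20.0) = -9.27°
I = V/|Z| = 3.80 A
P = VI cos φ = 77 × 3.80 × cos(-9.27°) = 289 W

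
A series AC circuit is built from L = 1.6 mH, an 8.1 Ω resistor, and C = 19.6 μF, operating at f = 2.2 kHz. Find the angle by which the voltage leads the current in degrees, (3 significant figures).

66.3°

ω = 2πf = 13820 rad/s
X_L = ωL = 22.1 Ω
X_C = 1/(ωC) = 3.69 Ω
Net reactance X = X_L − X_C = 18.4 Ω
Z = 8.10 + j18.4 Ω
|Z| = √(8.10² + 18.4²) = 20.1 Ω
∠Z = arctan(18.4/8.10) = 66.3°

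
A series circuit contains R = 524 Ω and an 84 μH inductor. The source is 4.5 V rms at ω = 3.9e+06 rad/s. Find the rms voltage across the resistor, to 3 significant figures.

X_L = ωL = 328 Ω
Z = 524 + j328 Ω
|Z| = √(524² + 328²) = 618 Ω
I = V/|Z| = 7.28 mA
V_R = I·|Z_R| = 0.00728 × 524 = 3.82 V

3.82 V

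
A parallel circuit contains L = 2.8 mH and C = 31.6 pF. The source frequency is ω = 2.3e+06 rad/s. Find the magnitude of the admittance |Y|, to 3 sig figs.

82.6 μS

X_L = ωL = 6440 Ω
X_C = 1/(ωC) = 13800 Ω
Parallel: admittances add. Y = 1/(jωL) + jωC
Y = (0 − j8.26e-05) S
|Y| = 8.26e-05 S → |Z| = 1/|Y| = 12100 Ω, ∠Z = −∠Y = 90.0°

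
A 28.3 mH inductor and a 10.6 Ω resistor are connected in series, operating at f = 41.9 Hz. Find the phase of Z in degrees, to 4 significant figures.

35.10°

ω = 2πf = 263.3 rad/s
X_L = ωL = 7.450 Ω
Z = 10.60 + j7.450 Ω
|Z| = √(10.60² + 7.450²) = 12.96 Ω
∠Z = arctan(7.450/10.60) = 35.10°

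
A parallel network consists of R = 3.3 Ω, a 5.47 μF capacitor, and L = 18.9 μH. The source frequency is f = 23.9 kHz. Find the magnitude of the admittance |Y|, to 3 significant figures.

558 mS

ω = 2πf = 150200 rad/s
X_L = ωL = 2.84 Ω
X_C = 1/(ωC) = 1.22 Ω
Parallel: admittances add. Y = 1/R + 1/(jωL) + jωC
Y = (0.303 + j0.469) S
|Y| = 0.558 S → |Z| = 1/|Y| = 1.79 Ω, ∠Z = −∠Y = -57.1°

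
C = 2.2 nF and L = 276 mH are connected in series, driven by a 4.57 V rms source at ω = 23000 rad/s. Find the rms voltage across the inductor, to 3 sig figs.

2.16 V

X_L = ωL = 6350 Ω
X_C = 1/(ωC) = 19800 Ω
Net reactance X = X_L − X_C = -13400 Ω
Z = − j13400 Ω
|Z| = √(0² + 13400²) = 13400 Ω
I = V/|Z| = 341 μA
V_L = I·|Z_L| = 0.000341 × 6350 = 2.16 V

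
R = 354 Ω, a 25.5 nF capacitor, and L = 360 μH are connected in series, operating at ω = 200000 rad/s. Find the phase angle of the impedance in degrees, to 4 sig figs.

-19.32°

X_L = ωL = 72.00 Ω
X_C = 1/(ωC) = 196.1 Ω
Net reactance X = X_L − X_C = -124.1 Ω
Z = 354.0 − j124.1 Ω
|Z| = √(354.0² + 124.1²) = 375.1 Ω
∠Z = arctan(-124.1/354.0) = -19.32°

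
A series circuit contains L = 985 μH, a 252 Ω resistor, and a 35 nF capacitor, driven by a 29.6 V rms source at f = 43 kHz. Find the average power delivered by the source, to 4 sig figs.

2.475 W

ω = 2πf = 270200 rad/s
X_L = ωL = 266.1 Ω
X_C = 1/(ωC) = 105.8 Ω
Net reactance X = X_L − X_C = 160.4 Ω
Z = 252.0 + j160.4 Ω
|Z| = √(252.0² + 160.4²) = 298.7 Ω
∠Z = arctan(160.4/252.0) = 32.47°
I = V/|Z| = 99.09 mA
P = VI cos φ = 29.6 × 0.09909 × cos(32.47°) = 2.475 W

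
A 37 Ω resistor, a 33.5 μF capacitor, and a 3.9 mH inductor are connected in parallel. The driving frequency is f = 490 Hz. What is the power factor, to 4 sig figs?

ω = 2πf = 3079 rad/s
X_L = ωL = 12.01 Ω
X_C = 1/(ωC) = 9.696 Ω
Parallel: admittances add. Y = 1/R + 1/(jωL) + jωC
Y = (0.02703 + j0.01985) S
|Y| = 0.03354 S → |Z| = 1/|Y| = 29.82 Ω, ∠Z = −∠Y = -36.30°
cos φ = cos(-36.30°) = 0.8059

0.8059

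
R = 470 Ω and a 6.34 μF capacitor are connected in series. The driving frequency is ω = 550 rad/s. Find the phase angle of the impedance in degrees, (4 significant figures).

-31.39°

X_C = 1/(ωC) = 286.8 Ω
Z = 470.0 − j286.8 Ω
|Z| = √(470.0² + 286.8²) = 550.6 Ω
∠Z = arctan(-286.8/470.0) = -31.39°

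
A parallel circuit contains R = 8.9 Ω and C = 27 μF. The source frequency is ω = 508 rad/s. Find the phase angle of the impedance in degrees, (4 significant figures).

-6.960°

X_C = 1/(ωC) = 72.91 Ω
Parallel: admittances add. Y = 1/R + jωC
Y = (0.1124 + j0.01372) S
|Y| = 0.1132 S → |Z| = 1/|Y| = 8.834 Ω, ∠Z = −∠Y = -6.960°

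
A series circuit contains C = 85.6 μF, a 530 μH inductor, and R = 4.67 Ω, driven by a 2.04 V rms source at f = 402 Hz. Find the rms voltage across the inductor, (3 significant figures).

ω = 2πf = 2526 rad/s
X_L = ωL = 1.34 Ω
X_C = 1/(ωC) = 4.63 Ω
Net reactance X = X_L − X_C = -3.29 Ω
Z = 4.67 − j3.29 Ω
|Z| = √(4.67² + 3.29²) = 5.71 Ω
I = V/|Z| = 357 mA
V_L = I·|Z_L| = 0.357 × 1.34 = 0.478 V

0.478 V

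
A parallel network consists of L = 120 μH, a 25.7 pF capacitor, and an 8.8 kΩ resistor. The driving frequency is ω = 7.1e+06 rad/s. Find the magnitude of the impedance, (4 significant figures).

1002 Ω

X_L = ωL = 852.0 Ω
X_C = 1/(ωC) = 5480 Ω
Parallel: admittances add. Y = 1/R + 1/(jωL) + jωC
Y = (0.0001136 − j0.0009912) S
|Y| = 0.0009977 S → |Z| = 1/|Y| = 1002 Ω, ∠Z = −∠Y = 83.46°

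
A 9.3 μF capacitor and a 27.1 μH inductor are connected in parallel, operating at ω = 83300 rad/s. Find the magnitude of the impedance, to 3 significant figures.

X_L = ωL = 2.26 Ω
X_C = 1/(ωC) = 1.29 Ω
Parallel: admittances add. Y = 1/(jωL) + jωC
Y = (0 + j0.332) S
|Y| = 0.332 S → |Z| = 1/|Y| = 3.01 Ω, ∠Z = −∠Y = -90.0°

3.01 Ω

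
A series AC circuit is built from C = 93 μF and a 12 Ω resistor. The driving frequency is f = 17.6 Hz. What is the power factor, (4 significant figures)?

0.1225

ω = 2πf = 110.6 rad/s
X_C = 1/(ωC) = 97.24 Ω
Z = 12.00 − j97.24 Ω
|Z| = √(12.00² + 97.24²) = 97.97 Ω
∠Z = arctan(-97.24/12.00) = -82.96°
cos φ = cos(-82.96°) = 0.1225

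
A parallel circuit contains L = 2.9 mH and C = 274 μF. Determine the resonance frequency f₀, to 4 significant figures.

ω₀ = 1/√(LC) = 1/√(0.0029 × 0.000274) = 1122 rad/s
f₀ = ω₀/(2π) = 178.5 Hz

178.5 Hz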